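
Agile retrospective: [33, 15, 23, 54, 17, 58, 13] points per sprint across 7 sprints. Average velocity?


Formula: Avg velocity = Total points / Number of sprints
Points: [33, 15, 23, 54, 17, 58, 13]
Sum = 33 + 15 + 23 + 54 + 17 + 58 + 13 = 213
Avg velocity = 213 / 7 = 30.43 points/sprint

30.43 points/sprint


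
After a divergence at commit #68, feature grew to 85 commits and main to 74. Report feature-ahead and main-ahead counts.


Common ancestor: commit #68
feature commits after divergence: 85 - 68 = 17
main commits after divergence: 74 - 68 = 6
feature is 17 commits ahead of main
main is 6 commits ahead of feature

feature ahead: 17, main ahead: 6


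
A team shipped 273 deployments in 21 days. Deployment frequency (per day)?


Formula: deployments per day = releases / days
= 273 / 21
= 13.0 deploys/day
(equivalently, 91.0 deploys/week)

13.0 deploys/day


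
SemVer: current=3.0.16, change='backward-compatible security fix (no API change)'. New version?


Current: 3.0.16
Change category: 'backward-compatible security fix (no API change)' → patch bump
SemVer rule: patch bump → increment PATCH (MAJOR and MINOR unchanged)
New: 3.0.17

3.0.17


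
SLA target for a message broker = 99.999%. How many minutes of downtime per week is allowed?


Formula: allowed downtime = period * (100 - SLA) / 100
Period (week) = 10080 minutes
Unavailability fraction = (100 - 99.999) / 100
Allowed downtime = 10080 * (100 - 99.999) / 100
Allowed downtime = 0.1008 minutes

0.1008 minutes


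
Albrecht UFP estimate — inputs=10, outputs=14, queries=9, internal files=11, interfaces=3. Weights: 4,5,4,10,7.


UFP = EI*4 + EO*5 + EQ*4 + ILF*10 + EIF*7
UFP = 10*4 + 14*5 + 9*4 + 11*10 + 3*7
UFP = 40 + 70 + 36 + 110 + 21
UFP = 277

277


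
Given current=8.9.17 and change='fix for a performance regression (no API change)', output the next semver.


Current: 8.9.17
Change category: 'fix for a performance regression (no API change)' → patch bump
SemVer rule: patch bump → increment PATCH (MAJOR and MINOR unchanged)
New: 8.9.18

8.9.18


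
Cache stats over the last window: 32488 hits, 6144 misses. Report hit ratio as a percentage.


Formula: hit rate = hits / (hits + misses) * 100
hit rate = 32488 / (32488 + 6144) * 100
hit rate = 32488 / 38632 * 100
hit rate = 84.1%

84.1%


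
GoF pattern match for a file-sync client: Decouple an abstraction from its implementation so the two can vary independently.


This matches the Bridge pattern

Bridge


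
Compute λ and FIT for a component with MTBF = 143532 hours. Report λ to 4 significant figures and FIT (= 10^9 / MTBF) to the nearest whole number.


Formula: λ = 1 / MTBF; FIT = λ × 1e9 = 1e9 / MTBF
λ = 1 / 143532 ≈ 6.967e-06 failures/hour
FIT = 1e9 / 143532 ≈ 6967 failures per 1e9 hours (nearest whole number)

λ = 6.967e-06 /h, FIT = 6967


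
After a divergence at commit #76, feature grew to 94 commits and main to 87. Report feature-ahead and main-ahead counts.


Common ancestor: commit #76
feature commits after divergence: 94 - 76 = 18
main commits after divergence: 87 - 76 = 11
feature is 18 commits ahead of main
main is 11 commits ahead of feature

feature ahead: 18, main ahead: 11


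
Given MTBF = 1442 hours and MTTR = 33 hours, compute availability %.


Availability = MTBF / (MTBF + MTTR)
Availability = 1442 / (1442 + 33)
Availability = 1442 / 1475
Availability = 97.7627%

97.7627%


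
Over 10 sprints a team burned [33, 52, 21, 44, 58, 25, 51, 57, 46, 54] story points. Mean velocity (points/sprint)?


Formula: Avg velocity = Total points / Number of sprints
Points: [33, 52, 21, 44, 58, 25, 51, 57, 46, 54]
Sum = 33 + 52 + 21 + 44 + 58 + 25 + 51 + 57 + 46 + 54 = 441
Avg velocity = 441 / 10 = 44.1 points/sprint

44.1 points/sprint


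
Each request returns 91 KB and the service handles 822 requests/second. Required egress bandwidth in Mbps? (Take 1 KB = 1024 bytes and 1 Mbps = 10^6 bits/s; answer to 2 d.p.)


Formula: Mbps = payload_bytes * RPS * 8 / 1e6
Payload per request = 91 KB = 91 * 1024 = 93184 bytes
Total bytes/sec = 93184 * 822 = 76597248
Total bits/sec = 76597248 * 8 = 612777984
Mbps = 612777984 / 1e6 = 612.78

612.78 Mbps


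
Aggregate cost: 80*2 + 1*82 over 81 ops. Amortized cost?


Formula: Amortized cost = Total cost / Operations
Total cost = (80 * 2) + (1 * 82)
Total cost = 160 + 82 = 242
Amortized = 242 / 81 = 2.9877

2.9877


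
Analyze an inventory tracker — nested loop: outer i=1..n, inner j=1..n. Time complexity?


Reasoning: n iterations times n iterations
Complexity: O(n^2)

O(n^2)


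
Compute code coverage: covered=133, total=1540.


Coverage = covered / total * 100
Coverage = 133 / 1540 * 100
Coverage = 8.64%

8.64%


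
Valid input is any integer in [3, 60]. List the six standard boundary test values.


Range: [3, 60]
Boundaries: just below min, min, min+1, max-1, max, just above max
Values: [2, 3, 4, 59, 60, 61]

[2, 3, 4, 59, 60, 61]


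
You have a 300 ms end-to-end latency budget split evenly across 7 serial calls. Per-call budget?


Formula: per_stage = total_budget / stages
per_stage = 300 / 7
per_stage = 42.86 ms

42.86 ms


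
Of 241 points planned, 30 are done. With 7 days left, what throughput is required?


Formula: Required rate = Remaining points / Days left
Remaining = 241 - 30 = 211 points
Required rate = 211 / 7 = 30.14 points/day

30.14 points/day


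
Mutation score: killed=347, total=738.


Mutation score = killed / total * 100
Mutation score = 347 / 738 * 100
Mutation score = 47.02%

47.02%


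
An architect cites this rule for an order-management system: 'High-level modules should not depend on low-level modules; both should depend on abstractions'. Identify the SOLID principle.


This describes the Dependency Inversion Principle (DIP)

Dependency Inversion Principle (DIP)


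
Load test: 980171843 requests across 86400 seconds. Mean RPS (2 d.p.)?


Formula: throughput = requests / seconds
throughput = 980171843 / 86400
throughput = 11344.58 requests/second

11344.58 requests/second


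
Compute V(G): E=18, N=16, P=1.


Formula: V(G) = E - N + 2P
V(G) = 18 - 16 + 2*1
V(G) = 2 + 2
V(G) = 4

4


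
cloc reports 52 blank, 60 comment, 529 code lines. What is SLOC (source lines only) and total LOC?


Total LOC = blank + comment + code
Total LOC = 52 + 60 + 529 = 641
SLOC (source only) = code = 529

Total LOC: 641, SLOC: 529


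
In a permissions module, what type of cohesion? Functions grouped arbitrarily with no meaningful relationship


Reasoning: Worst: random grouping
Type: Coincidental cohesion

Coincidental cohesion


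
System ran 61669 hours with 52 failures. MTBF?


Formula: MTBF = Total operating time / Number of failures
MTBF = 61669 / 52
MTBF = 1185.94 hours

1185.94 hours


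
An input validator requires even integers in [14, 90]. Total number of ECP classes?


Constraint: even integers in [14, 90]
Class 1: x < 14 — out-of-range invalid
Class 2: x in [14,90] but odd — wrong type invalid
Class 3: x in [14,90] and even — valid
Class 4: x > 90 — out-of-range invalid
Total equivalence classes: 4

4 equivalence classes


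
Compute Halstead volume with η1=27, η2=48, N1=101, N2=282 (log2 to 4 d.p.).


Formula: V = N * log2(η), where N = N1 + N2 and η = η1 + η2
η = 27 + 48 = 75
N = 101 + 282 = 383
log2(75) ≈ 6.2288
V = 383 * 6.2288 = 2385.63

2385.63


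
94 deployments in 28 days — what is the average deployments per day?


Formula: deployments per day = releases / days
= 94 / 28
= 3.357 deploys/day
(equivalently, 23.5 deploys/week)

3.357 deploys/day


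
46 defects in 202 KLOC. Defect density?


Defect density = defects / KLOC
Defect density = 46 / 202
Defect density = 0.228 defects/KLOC

0.228 defects/KLOC


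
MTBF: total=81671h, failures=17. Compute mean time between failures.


Formula: MTBF = Total operating time / Number of failures
MTBF = 81671 / 17
MTBF = 4804.18 hours

4804.18 hours


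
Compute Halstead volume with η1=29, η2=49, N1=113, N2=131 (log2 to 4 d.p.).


Formula: V = N * log2(η), where N = N1 + N2 and η = η1 + η2
η = 29 + 49 = 78
N = 113 + 131 = 244
log2(78) ≈ 6.2854
V = 244 * 6.2854 = 1533.64

1533.64


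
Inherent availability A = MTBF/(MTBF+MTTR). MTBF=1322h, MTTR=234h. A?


Availability = MTBF / (MTBF + MTTR)
Availability = 1322 / (1322 + 234)
Availability = 1322 / 1556
Availability = 84.9614%

84.9614%


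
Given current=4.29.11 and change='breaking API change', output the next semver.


Current: 4.29.11
Change category: 'breaking API change' → major bump
SemVer rule: major bump → increment MAJOR, reset MINOR and PATCH to 0
New: 5.0.0

5.0.0


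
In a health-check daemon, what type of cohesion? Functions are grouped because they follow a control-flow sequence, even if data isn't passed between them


Reasoning: Grouped by order of execution within a routine, not by data flow
Type: Procedural cohesion

Procedural cohesion


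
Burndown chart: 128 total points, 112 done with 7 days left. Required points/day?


Formula: Required rate = Remaining points / Days left
Remaining = 128 - 112 = 16 points
Required rate = 16 / 7 = 2.29 points/day

2.29 points/day


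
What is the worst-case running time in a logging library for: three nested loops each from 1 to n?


Reasoning: three levels of nesting over n
Complexity: O(n^3)

O(n^3)


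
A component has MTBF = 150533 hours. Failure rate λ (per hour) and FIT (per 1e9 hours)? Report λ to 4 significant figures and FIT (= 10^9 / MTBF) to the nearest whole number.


Formula: λ = 1 / MTBF; FIT = λ × 1e9 = 1e9 / MTBF
λ = 1 / 150533 ≈ 6.643e-06 failures/hour
FIT = 1e9 / 150533 ≈ 6643 failures per 1e9 hours (nearest whole number)

λ = 6.643e-06 /h, FIT = 6643


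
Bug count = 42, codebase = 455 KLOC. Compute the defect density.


Defect density = defects / KLOC
Defect density = 42 / 455
Defect density = 0.092 defects/KLOC

0.092 defects/KLOC


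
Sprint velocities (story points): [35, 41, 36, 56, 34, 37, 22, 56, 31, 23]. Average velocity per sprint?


Formula: Avg velocity = Total points / Number of sprints
Points: [35, 41, 36, 56, 34, 37, 22, 56, 31, 23]
Sum = 35 + 41 + 36 + 56 + 34 + 37 + 22 + 56 + 31 + 23 = 371
Avg velocity = 371 / 10 = 37.1 points/sprint

37.1 points/sprint


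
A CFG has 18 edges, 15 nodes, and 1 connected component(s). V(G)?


Formula: V(G) = E - N + 2P
V(G) = 18 - 15 + 2*1
V(G) = 3 + 2
V(G) = 5

5


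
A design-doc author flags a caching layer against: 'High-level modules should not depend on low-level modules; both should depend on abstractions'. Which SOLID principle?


This describes the Dependency Inversion Principle (DIP)

Dependency Inversion Principle (DIP)


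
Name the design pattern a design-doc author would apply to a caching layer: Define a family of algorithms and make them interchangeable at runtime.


This matches the Strategy pattern

Strategy


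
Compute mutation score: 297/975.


Mutation score = killed / total * 100
Mutation score = 297 / 975 * 100
Mutation score = 30.46%

30.46%


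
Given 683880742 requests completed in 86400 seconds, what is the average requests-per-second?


Formula: throughput = requests / seconds
throughput = 683880742 / 86400
throughput = 7915.29 requests/second

7915.29 requests/second


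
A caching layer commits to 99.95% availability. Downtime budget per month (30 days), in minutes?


Formula: allowed downtime = period * (100 - SLA) / 100
Period (month (30 days)) = 43200 minutes
Unavailability fraction = (100 - 99.95) / 100
Allowed downtime = 43200 * (100 - 99.95) / 100
Allowed downtime = 21.6 minutes

21.6 minutes


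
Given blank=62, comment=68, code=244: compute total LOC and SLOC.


Total LOC = blank + comment + code
Total LOC = 62 + 68 + 244 = 374
SLOC (source only) = code = 244

Total LOC: 374, SLOC: 244


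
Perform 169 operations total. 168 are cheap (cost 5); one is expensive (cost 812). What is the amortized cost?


Formula: Amortized cost = Total cost / Operations
Total cost = (168 * 5) + (1 * 812)
Total cost = 840 + 812 = 1652
Amortized = 1652 / 169 = 9.7751

9.7751


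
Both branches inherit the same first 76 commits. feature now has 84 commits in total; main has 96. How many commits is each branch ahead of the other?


Common ancestor: commit #76
feature commits after divergence: 84 - 76 = 8
main commits after divergence: 96 - 76 = 20
feature is 8 commits ahead of main
main is 20 commits ahead of feature

feature ahead: 8, main ahead: 20


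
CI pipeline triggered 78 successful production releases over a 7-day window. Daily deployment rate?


Formula: deployments per day = releases / days
= 78 / 7
= 11.143 deploys/day
(equivalently, 78.0 deploys/week)

11.143 deploys/day


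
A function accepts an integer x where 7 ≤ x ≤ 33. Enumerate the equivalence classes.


Valid range: [7, 33]
Class 1: x < 7 — invalid
Class 2: 7 ≤ x ≤ 33 — valid
Class 3: x > 33 — invalid
Total equivalence classes: 3

3 equivalence classes


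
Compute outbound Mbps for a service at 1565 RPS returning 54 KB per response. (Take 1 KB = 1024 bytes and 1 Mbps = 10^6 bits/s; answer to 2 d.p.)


Formula: Mbps = payload_bytes * RPS * 8 / 1e6
Payload per request = 54 KB = 54 * 1024 = 55296 bytes
Total bytes/sec = 55296 * 1565 = 86538240
Total bits/sec = 86538240 * 8 = 692305920
Mbps = 692305920 / 1e6 = 692.31

692.31 Mbps


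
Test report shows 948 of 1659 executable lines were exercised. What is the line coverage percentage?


Coverage = covered / total * 100
Coverage = 948 / 1659 * 100
Coverage = 57.14%

57.14%


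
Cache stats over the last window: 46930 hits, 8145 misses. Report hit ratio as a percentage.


Formula: hit rate = hits / (hits + misses) * 100
hit rate = 46930 / (46930 + 8145) * 100
hit rate = 46930 / 55075 * 100
hit rate = 85.21%

85.21%


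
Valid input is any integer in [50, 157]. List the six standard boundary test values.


Range: [50, 157]
Boundaries: just below min, min, min+1, max-1, max, just above max
Values: [49, 50, 51, 156, 157, 158]

[49, 50, 51, 156, 157, 158]


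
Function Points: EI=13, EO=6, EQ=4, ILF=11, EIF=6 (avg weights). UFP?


UFP = EI*4 + EO*5 + EQ*4 + ILF*10 + EIF*7
UFP = 13*4 + 6*5 + 4*4 + 11*10 + 6*7
UFP = 52 + 30 + 16 + 110 + 42
UFP = 250

250


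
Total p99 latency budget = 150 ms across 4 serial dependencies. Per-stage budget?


Formula: per_stage = total_budget / stages
per_stage = 150 / 4
per_stage = 37.5 ms

37.5 ms


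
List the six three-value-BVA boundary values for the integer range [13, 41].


Range: [13, 41]
Boundaries: just below min, min, min+1, max-1, max, just above max
Values: [12, 13, 14, 40, 41, 42]

[12, 13, 14, 40, 41, 42]


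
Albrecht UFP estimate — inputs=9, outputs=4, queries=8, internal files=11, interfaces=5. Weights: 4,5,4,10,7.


UFP = EI*4 + EO*5 + EQ*4 + ILF*10 + EIF*7
UFP = 9*4 + 4*5 + 8*4 + 11*10 + 5*7
UFP = 36 + 20 + 32 + 110 + 35
UFP = 233

233


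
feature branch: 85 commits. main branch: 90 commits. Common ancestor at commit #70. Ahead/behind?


Common ancestor: commit #70
feature commits after divergence: 85 - 70 = 15
main commits after divergence: 90 - 70 = 20
feature is 15 commits ahead of main
main is 20 commits ahead of feature

feature ahead: 15, main ahead: 20


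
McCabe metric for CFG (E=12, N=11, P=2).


Formula: V(G) = E - N + 2P
V(G) = 12 - 11 + 2*2
V(G) = 1 + 4
V(G) = 5

5


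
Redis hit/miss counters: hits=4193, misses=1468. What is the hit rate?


Formula: hit rate = hits / (hits + misses) * 100
hit rate = 4193 / (4193 + 1468) * 100
hit rate = 4193 / 5661 * 100
hit rate = 74.07%

74.07%


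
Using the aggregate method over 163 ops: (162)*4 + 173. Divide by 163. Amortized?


Formula: Amortized cost = Total cost / Operations
Total cost = (162 * 4) + (1 * 173)
Total cost = 648 + 173 = 821
Amortized = 821 / 163 = 5.0368

5.0368


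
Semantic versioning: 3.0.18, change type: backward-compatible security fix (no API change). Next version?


Current: 3.0.18
Change category: 'backward-compatible security fix (no API change)' → patch bump
SemVer rule: patch bump → increment PATCH (MAJOR and MINOR unchanged)
New: 3.0.19

3.0.19


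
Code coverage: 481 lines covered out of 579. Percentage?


Coverage = covered / total * 100
Coverage = 481 / 579 * 100
Coverage = 83.07%

83.07%


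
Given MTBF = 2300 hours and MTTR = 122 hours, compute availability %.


Availability = MTBF / (MTBF + MTTR)
Availability = 2300 / (2300 + 122)
Availability = 2300 / 2422
Availability = 94.9628%

94.9628%


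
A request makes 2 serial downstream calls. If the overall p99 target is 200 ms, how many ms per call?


Formula: per_stage = total_budget / stages
per_stage = 200 / 2
per_stage = 100.0 ms

100.0 ms


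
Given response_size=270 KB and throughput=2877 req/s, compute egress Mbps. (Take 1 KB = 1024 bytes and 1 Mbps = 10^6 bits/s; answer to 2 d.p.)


Formula: Mbps = payload_bytes * RPS * 8 / 1e6
Payload per request = 270 KB = 270 * 1024 = 276480 bytes
Total bytes/sec = 276480 * 2877 = 795432960
Total bits/sec = 795432960 * 8 = 6363463680
Mbps = 6363463680 / 1e6 = 6363.46

6363.46 Mbps


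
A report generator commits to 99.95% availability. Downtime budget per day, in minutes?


Formula: allowed downtime = period * (100 - SLA) / 100
Period (day) = 1440 minutes
Unavailability fraction = (100 - 99.95) / 100
Allowed downtime = 1440 * (100 - 99.95) / 100
Allowed downtime = 0.72 minutes

0.72 minutes


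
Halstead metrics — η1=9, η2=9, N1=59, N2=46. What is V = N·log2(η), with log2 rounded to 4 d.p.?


Formula: V = N * log2(η), where N = N1 + N2 and η = η1 + η2
η = 9 + 9 = 18
N = 59 + 46 = 105
log2(18) ≈ 4.1699
V = 105 * 4.1699 = 437.84

437.84


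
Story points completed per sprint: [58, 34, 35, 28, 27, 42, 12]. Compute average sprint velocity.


Formula: Avg velocity = Total points / Number of sprints
Points: [58, 34, 35, 28, 27, 42, 12]
Sum = 58 + 34 + 35 + 28 + 27 + 42 + 12 = 236
Avg velocity = 236 / 7 = 33.71 points/sprint

33.71 points/sprint


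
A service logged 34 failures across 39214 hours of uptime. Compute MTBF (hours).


Formula: MTBF = Total operating time / Number of failures
MTBF = 39214 / 34
MTBF = 1153.35 hours

1153.35 hours


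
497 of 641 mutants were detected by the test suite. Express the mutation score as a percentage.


Mutation score = killed / total * 100
Mutation score = 497 / 641 * 100
Mutation score = 77.54%

77.54%


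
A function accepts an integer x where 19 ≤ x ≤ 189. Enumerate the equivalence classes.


Valid range: [19, 189]
Class 1: x < 19 — invalid
Class 2: 19 ≤ x ≤ 189 — valid
Class 3: x > 189 — invalid
Total equivalence classes: 3

3 equivalence classes


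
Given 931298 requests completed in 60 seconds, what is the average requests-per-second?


Formula: throughput = requests / seconds
throughput = 931298 / 60
throughput = 15521.63 requests/second

15521.63 requests/second


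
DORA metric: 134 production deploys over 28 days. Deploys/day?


Formula: deployments per day = releases / days
= 134 / 28
= 4.786 deploys/day
(equivalently, 33.5 deploys/week)

4.786 deploys/day


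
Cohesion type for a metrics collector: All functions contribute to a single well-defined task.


Reasoning: Best: single purpose
Type: Functional cohesion

Functional cohesion


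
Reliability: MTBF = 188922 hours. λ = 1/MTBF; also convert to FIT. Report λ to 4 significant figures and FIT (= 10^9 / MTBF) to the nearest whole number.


Formula: λ = 1 / MTBF; FIT = λ × 1e9 = 1e9 / MTBF
λ = 1 / 188922 ≈ 5.293e-06 failures/hour
FIT = 1e9 / 188922 ≈ 5293 failures per 1e9 hours (nearest whole number)

λ = 5.293e-06 /h, FIT = 5293


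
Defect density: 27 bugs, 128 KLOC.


Defect density = defects / KLOC
Defect density = 27 / 128
Defect density = 0.211 defects/KLOC

0.211 defects/KLOC


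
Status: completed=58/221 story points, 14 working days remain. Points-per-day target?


Formula: Required rate = Remaining points / Days left
Remaining = 221 - 58 = 163 points
Required rate = 163 / 14 = 11.64 points/day

11.64 points/day


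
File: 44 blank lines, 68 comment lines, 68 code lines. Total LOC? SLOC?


Total LOC = blank + comment + code
Total LOC = 44 + 68 + 68 = 180
SLOC (source only) = code = 68

Total LOC: 180, SLOC: 68


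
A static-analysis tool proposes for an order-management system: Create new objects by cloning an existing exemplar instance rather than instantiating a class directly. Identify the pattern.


This matches the Prototype pattern

Prototype


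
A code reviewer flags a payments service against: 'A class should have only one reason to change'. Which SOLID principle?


This describes the Single Responsibility Principle (SRP)

Single Responsibility Principle (SRP)


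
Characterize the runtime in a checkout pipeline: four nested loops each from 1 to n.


Reasoning: four levels of nesting
Complexity: O(n^4)

O(n^4)


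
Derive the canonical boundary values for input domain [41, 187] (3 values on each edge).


Range: [41, 187]
Boundaries: just below min, min, min+1, max-1, max, just above max
Values: [40, 41, 42, 186, 187, 188]

[40, 41, 42, 186, 187, 188]


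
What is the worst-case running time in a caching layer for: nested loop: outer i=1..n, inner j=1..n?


Reasoning: n iterations times n iterations
Complexity: O(n^2)

O(n^2)


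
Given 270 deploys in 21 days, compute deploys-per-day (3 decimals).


Formula: deployments per day = releases / days
= 270 / 21
= 12.857 deploys/day
(equivalently, 90.0 deploys/week)

12.857 deploys/day


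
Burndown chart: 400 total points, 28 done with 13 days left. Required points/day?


Formula: Required rate = Remaining points / Days left
Remaining = 400 - 28 = 372 points
Required rate = 372 / 13 = 28.62 points/day

28.62 points/day


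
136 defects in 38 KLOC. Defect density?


Defect density = defects / KLOC
Defect density = 136 / 38
Defect density = 3.579 defects/KLOC

3.579 defects/KLOC


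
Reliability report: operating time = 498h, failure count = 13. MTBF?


Formula: MTBF = Total operating time / Number of failures
MTBF = 498 / 13
MTBF = 38.31 hours

38.31 hours


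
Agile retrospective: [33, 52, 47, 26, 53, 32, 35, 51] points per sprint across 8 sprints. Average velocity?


Formula: Avg velocity = Total points / Number of sprints
Points: [33, 52, 47, 26, 53, 32, 35, 51]
Sum = 33 + 52 + 47 + 26 + 53 + 32 + 35 + 51 = 329
Avg velocity = 329 / 8 = 41.13 points/sprint

41.13 points/sprint


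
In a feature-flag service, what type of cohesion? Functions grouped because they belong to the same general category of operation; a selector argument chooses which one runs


Reasoning: Grouped by category of activity, not by data or sequence
Type: Logical cohesion

Logical cohesion


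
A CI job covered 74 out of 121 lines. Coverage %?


Coverage = covered / total * 100
Coverage = 74 / 121 * 100
Coverage = 61.16%

61.16%


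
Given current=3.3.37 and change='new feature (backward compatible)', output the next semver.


Current: 3.3.37
Change category: 'new feature (backward compatible)' → minor bump
SemVer rule: minor bump → increment MINOR, reset PATCH to 0 (MAJOR unchanged)
New: 3.4.0

3.4.0


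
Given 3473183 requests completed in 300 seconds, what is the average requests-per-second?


Formula: throughput = requests / seconds
throughput = 3473183 / 300
throughput = 11577.28 requests/second

11577.28 requests/second


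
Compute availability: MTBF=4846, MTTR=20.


Availability = MTBF / (MTBF + MTTR)
Availability = 4846 / (4846 + 20)
Availability = 4846 / 4866
Availability = 99.589%

99.589%


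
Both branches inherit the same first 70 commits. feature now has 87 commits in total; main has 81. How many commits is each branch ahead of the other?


Common ancestor: commit #70
feature commits after divergence: 87 - 70 = 17
main commits after divergence: 81 - 70 = 11
feature is 17 commits ahead of main
main is 11 commits ahead of feature

feature ahead: 17, main ahead: 11


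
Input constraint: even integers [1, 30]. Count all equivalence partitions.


Constraint: even integers in [1, 30]
Class 1: x < 1 — out-of-range invalid
Class 2: x in [1,30] but odd — wrong type invalid
Class 3: x in [1,30] and even — valid
Class 4: x > 30 — out-of-range invalid
Total equivalence classes: 4

4 equivalence classes


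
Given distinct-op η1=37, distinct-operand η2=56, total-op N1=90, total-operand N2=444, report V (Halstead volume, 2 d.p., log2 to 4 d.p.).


Formula: V = N * log2(η), where N = N1 + N2 and η = η1 + η2
η = 37 + 56 = 93
N = 90 + 444 = 534
log2(93) ≈ 6.5392
V = 534 * 6.5392 = 3491.93

3491.93


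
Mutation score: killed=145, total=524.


Mutation score = killed / total * 100
Mutation score = 145 / 524 * 100
Mutation score = 27.67%

27.67%


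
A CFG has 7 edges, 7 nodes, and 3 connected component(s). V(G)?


Formula: V(G) = E - N + 2P
V(G) = 7 - 7 + 2*3
V(G) = 0 + 6
V(G) = 6

6


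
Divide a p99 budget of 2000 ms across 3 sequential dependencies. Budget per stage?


Formula: per_stage = total_budget / stages
per_stage = 2000 / 3
per_stage = 666.67 ms

666.67 ms


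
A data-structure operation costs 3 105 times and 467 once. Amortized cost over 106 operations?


Formula: Amortized cost = Total cost / Operations
Total cost = (105 * 3) + (1 * 467)
Total cost = 315 + 467 = 782
Amortized = 782 / 106 = 7.3774

7.3774


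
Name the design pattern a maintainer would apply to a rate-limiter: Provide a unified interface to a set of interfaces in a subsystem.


This matches the Facade pattern

Facade


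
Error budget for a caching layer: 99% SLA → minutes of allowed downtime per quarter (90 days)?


Formula: allowed downtime = period * (100 - SLA) / 100
Period (quarter (90 days)) = 129600 minutes
Unavailability fraction = (100 - 99.0) / 100
Allowed downtime = 129600 * (100 - 99.0) / 100
Allowed downtime = 1296.0 minutes

1296.0 minutes


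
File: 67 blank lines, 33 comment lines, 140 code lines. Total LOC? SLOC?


Total LOC = blank + comment + code
Total LOC = 67 + 33 + 140 = 240
SLOC (source only) = code = 140

Total LOC: 240, SLOC: 140


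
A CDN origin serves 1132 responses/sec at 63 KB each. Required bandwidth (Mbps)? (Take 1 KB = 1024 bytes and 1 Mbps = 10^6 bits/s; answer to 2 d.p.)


Formula: Mbps = payload_bytes * RPS * 8 / 1e6
Payload per request = 63 KB = 63 * 1024 = 64512 bytes
Total bytes/sec = 64512 * 1132 = 73027584
Total bits/sec = 73027584 * 8 = 584220672
Mbps = 584220672 / 1e6 = 584.22

584.22 Mbps


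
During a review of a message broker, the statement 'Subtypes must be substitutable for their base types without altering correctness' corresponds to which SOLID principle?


This describes the Liskov Substitution Principle (LSP)

Liskov Substitution Principle (LSP)


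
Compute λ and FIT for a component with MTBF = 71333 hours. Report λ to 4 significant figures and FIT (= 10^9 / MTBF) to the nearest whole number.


Formula: λ = 1 / MTBF; FIT = λ × 1e9 = 1e9 / MTBF
λ = 1 / 71333 ≈ 1.402e-05 failures/hour
FIT = 1e9 / 71333 ≈ 14019 failures per 1e9 hours (nearest whole number)

λ = 1.402e-05 /h, FIT = 14019


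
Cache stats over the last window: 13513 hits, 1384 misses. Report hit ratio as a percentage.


Formula: hit rate = hits / (hits + misses) * 100
hit rate = 13513 / (13513 + 1384) * 100
hit rate = 13513 / 14897 * 100
hit rate = 90.71%

90.71%


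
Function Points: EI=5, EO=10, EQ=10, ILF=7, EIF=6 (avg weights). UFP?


UFP = EI*4 + EO*5 + EQ*4 + ILF*10 + EIF*7
UFP = 5*4 + 10*5 + 10*4 + 7*10 + 6*7
UFP = 20 + 50 + 40 + 70 + 42
UFP = 222

222


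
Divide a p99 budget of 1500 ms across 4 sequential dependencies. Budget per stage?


Formula: per_stage = total_budget / stages
per_stage = 1500 / 4
per_stage = 375.0 ms

375.0 ms


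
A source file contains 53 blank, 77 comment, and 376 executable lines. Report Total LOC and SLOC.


Total LOC = blank + comment + code
Total LOC = 53 + 77 + 376 = 506
SLOC (source only) = code = 376

Total LOC: 506, SLOC: 376


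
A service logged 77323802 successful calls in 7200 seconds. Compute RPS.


Formula: throughput = requests / seconds
throughput = 77323802 / 7200
throughput = 10739.42 requests/second

10739.42 requests/second


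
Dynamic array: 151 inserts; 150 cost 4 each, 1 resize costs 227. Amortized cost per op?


Formula: Amortized cost = Total cost / Operations
Total cost = (150 * 4) + (1 * 227)
Total cost = 600 + 227 = 827
Amortized = 827 / 151 = 5.4768

5.4768


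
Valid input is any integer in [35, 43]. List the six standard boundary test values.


Range: [35, 43]
Boundaries: just below min, min, min+1, max-1, max, just above max
Values: [34, 35, 36, 42, 43, 44]

[34, 35, 36, 42, 43, 44]


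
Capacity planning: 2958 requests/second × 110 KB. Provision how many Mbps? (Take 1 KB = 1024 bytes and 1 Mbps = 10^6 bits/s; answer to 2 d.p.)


Formula: Mbps = payload_bytes * RPS * 8 / 1e6
Payload per request = 110 KB = 110 * 1024 = 112640 bytes
Total bytes/sec = 112640 * 2958 = 333189120
Total bits/sec = 333189120 * 8 = 2665512960
Mbps = 2665512960 / 1e6 = 2665.51

2665.51 Mbps


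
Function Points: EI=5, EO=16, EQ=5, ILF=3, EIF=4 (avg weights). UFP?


UFP = EI*4 + EO*5 + EQ*4 + ILF*10 + EIF*7
UFP = 5*4 + 16*5 + 5*4 + 3*10 + 4*7
UFP = 20 + 80 + 20 + 30 + 28
UFP = 178

178


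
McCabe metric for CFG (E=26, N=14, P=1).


Formula: V(G) = E - N + 2P
V(G) = 26 - 14 + 2*1
V(G) = 12 + 2
V(G) = 14

14


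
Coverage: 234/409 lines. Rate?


Coverage = covered / total * 100
Coverage = 234 / 409 * 100
Coverage = 57.21%

57.21%


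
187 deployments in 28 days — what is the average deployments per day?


Formula: deployments per day = releases / days
= 187 / 28
= 6.679 deploys/day
(equivalently, 46.75 deploys/week)

6.679 deploys/day


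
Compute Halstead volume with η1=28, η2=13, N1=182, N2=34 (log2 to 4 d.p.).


Formula: V = N * log2(η), where N = N1 + N2 and η = η1 + η2
η = 28 + 13 = 41
N = 182 + 34 = 216
log2(41) ≈ 5.3576
V = 216 * 5.3576 = 1157.24

1157.24


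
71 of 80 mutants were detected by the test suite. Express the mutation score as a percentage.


Mutation score = killed / total * 100
Mutation score = 71 / 80 * 100
Mutation score = 88.75%

88.75%


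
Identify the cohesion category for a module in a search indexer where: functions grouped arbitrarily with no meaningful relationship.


Reasoning: Worst: random grouping
Type: Coincidental cohesion

Coincidental cohesion


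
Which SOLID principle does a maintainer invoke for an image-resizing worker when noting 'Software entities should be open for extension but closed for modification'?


This describes the Open/Closed Principle (OCP)

Open/Closed Principle (OCP)


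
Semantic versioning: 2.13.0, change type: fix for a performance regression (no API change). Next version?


Current: 2.13.0
Change category: 'fix for a performance regression (no API change)' → patch bump
SemVer rule: patch bump → increment PATCH (MAJOR and MINOR unchanged)
New: 2.13.1

2.13.1


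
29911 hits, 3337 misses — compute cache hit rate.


Formula: hit rate = hits / (hits + misses) * 100
hit rate = 29911 / (29911 + 3337) * 100
hit rate = 29911 / 33248 * 100
hit rate = 89.96%

89.96%


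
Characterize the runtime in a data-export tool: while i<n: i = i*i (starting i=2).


Reasoning: squaring drives double-exponential growth; iterations ~ log log n
Complexity: O(log log n)

O(log log n)


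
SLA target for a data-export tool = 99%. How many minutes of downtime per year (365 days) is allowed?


Formula: allowed downtime = period * (100 - SLA) / 100
Period (year (365 days)) = 525600 minutes
Unavailability fraction = (100 - 99.0) / 100
Allowed downtime = 525600 * (100 - 99.0) / 100
Allowed downtime = 5256.0 minutes

5256.0 minutes


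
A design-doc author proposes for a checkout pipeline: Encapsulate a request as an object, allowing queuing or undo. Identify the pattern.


This matches the Command pattern

Command


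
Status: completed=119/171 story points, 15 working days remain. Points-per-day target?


Formula: Required rate = Remaining points / Days left
Remaining = 171 - 119 = 52 points
Required rate = 52 / 15 = 3.47 points/day

3.47 points/day


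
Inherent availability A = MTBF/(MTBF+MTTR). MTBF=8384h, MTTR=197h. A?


Availability = MTBF / (MTBF + MTTR)
Availability = 8384 / (8384 + 197)
Availability = 8384 / 8581
Availability = 97.7042%

97.7042%


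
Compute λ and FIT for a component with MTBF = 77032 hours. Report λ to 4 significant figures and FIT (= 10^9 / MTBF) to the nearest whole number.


Formula: λ = 1 / MTBF; FIT = λ × 1e9 = 1e9 / MTBF
λ = 1 / 77032 ≈ 1.298e-05 failures/hour
FIT = 1e9 / 77032 ≈ 12982 failures per 1e9 hours (nearest whole number)

λ = 1.298e-05 /h, FIT = 12982


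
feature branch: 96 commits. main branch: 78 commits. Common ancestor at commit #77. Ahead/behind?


Common ancestor: commit #77
feature commits after divergence: 96 - 77 = 19
main commits after divergence: 78 - 77 = 1
feature is 19 commits ahead of main
main is 1 commits ahead of feature

feature ahead: 19, main ahead: 1


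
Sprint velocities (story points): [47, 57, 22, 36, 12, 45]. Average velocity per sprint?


Formula: Avg velocity = Total points / Number of sprints
Points: [47, 57, 22, 36, 12, 45]
Sum = 47 + 57 + 22 + 36 + 12 + 45 = 219
Avg velocity = 219 / 6 = 36.5 points/sprint

36.5 points/sprint


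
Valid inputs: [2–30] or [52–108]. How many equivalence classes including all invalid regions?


Valid ranges: [2,30] and [52,108]
Class 1: x < 2 — invalid
Class 2: 2 ≤ x ≤ 30 — valid
Class 3: 30 < x < 52 — invalid (gap between ranges)
Class 4: 52 ≤ x ≤ 108 — valid
Class 5: x > 108 — invalid
Total equivalence classes: 5

5 equivalence classes


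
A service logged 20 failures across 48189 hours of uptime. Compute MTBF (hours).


Formula: MTBF = Total operating time / Number of failures
MTBF = 48189 / 20
MTBF = 2409.45 hours

2409.45 hours


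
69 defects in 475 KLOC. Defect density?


Defect density = defects / KLOC
Defect density = 69 / 475
Defect density = 0.145 defects/KLOC

0.145 defects/KLOC


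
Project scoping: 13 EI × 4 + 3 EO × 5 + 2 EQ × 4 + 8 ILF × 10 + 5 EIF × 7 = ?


UFP = EI*4 + EO*5 + EQ*4 + ILF*10 + EIF*7
UFP = 13*4 + 3*5 + 2*4 + 8*10 + 5*7
UFP = 52 + 15 + 8 + 80 + 35
UFP = 190

190


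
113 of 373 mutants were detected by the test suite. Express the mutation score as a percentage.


Mutation score = killed / total * 100
Mutation score = 113 / 373 * 100
Mutation score = 30.29%

30.29%


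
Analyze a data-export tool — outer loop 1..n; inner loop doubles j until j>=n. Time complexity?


Reasoning: linear outer times logarithmic inner
Complexity: O(n log n)

O(n log n)


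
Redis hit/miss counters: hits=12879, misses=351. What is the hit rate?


Formula: hit rate = hits / (hits + misses) * 100
hit rate = 12879 / (12879 + 351) * 100
hit rate = 12879 / 13230 * 100
hit rate = 97.35%

97.35%


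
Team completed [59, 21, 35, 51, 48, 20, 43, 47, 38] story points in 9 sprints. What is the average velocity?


Formula: Avg velocity = Total points / Number of sprints
Points: [59, 21, 35, 51, 48, 20, 43, 47, 38]
Sum = 59 + 21 + 35 + 51 + 48 + 20 + 43 + 47 + 38 = 362
Avg velocity = 362 / 9 = 40.22 points/sprint

40.22 points/sprint


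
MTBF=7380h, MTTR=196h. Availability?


Availability = MTBF / (MTBF + MTTR)
Availability = 7380 / (7380 + 196)
Availability = 7380 / 7576
Availability = 97.4129%

97.4129%


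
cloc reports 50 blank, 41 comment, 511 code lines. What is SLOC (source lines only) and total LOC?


Total LOC = blank + comment + code
Total LOC = 50 + 41 + 511 = 602
SLOC (source only) = code = 511

Total LOC: 602, SLOC: 511


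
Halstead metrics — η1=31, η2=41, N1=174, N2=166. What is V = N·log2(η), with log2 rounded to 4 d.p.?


Formula: V = N * log2(η), where N = N1 + N2 and η = η1 + η2
η = 31 + 41 = 72
N = 174 + 166 = 340
log2(72) ≈ 6.1699
V = 340 * 6.1699 = 2097.77

2097.77


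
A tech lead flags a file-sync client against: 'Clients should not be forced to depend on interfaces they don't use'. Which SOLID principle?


This describes the Interface Segregation Principle (ISP)

Interface Segregation Principle (ISP)


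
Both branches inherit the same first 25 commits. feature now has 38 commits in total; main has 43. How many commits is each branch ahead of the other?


Common ancestor: commit #25
feature commits after divergence: 38 - 25 = 13
main commits after divergence: 43 - 25 = 18
feature is 13 commits ahead of main
main is 18 commits ahead of feature

feature ahead: 13, main ahead: 18


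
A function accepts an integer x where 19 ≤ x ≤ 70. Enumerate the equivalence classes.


Valid range: [19, 70]
Class 1: x < 19 — invalid
Class 2: 19 ≤ x ≤ 70 — valid
Class 3: x > 70 — invalid
Total equivalence classes: 3

3 equivalence classes


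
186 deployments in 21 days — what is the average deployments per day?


Formula: deployments per day = releases / days
= 186 / 21
= 8.857 deploys/day
(equivalently, 62.0 deploys/week)

8.857 deploys/day


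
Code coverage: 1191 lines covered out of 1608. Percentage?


Coverage = covered / total * 100
Coverage = 1191 / 1608 * 100
Coverage = 74.07%

74.07%


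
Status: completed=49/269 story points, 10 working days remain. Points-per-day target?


Formula: Required rate = Remaining points / Days left
Remaining = 269 - 49 = 220 points
Required rate = 220 / 10 = 22.0 points/day

22.0 points/day


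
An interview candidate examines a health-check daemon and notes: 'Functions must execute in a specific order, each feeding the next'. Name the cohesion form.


Reasoning: Output of one is input to next
Type: Sequential cohesion

Sequential cohesion


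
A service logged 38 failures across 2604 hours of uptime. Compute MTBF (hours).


Formula: MTBF = Total operating time / Number of failures
MTBF = 2604 / 38
MTBF = 68.53 hours

68.53 hours


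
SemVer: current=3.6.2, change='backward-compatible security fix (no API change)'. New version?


Current: 3.6.2
Change category: 'backward-compatible security fix (no API change)' → patch bump
SemVer rule: patch bump → increment PATCH (MAJOR and MINOR unchanged)
New: 3.6.3

3.6.3


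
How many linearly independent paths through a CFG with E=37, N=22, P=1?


Formula: V(G) = E - N + 2P
V(G) = 37 - 22 + 2*1
V(G) = 15 + 2
V(G) = 17

17


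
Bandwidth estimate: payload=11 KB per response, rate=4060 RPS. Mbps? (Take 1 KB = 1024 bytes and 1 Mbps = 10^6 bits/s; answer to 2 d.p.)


Formula: Mbps = payload_bytes * RPS * 8 / 1e6
Payload per request = 11 KB = 11 * 1024 = 11264 bytes
Total bytes/sec = 11264 * 4060 = 45731840
Total bits/sec = 45731840 * 8 = 365854720
Mbps = 365854720 / 1e6 = 365.85

365.85 Mbps


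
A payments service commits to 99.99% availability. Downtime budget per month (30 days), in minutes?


Formula: allowed downtime = period * (100 - SLA) / 100
Period (month (30 days)) = 43200 minutes
Unavailability fraction = (100 - 99.99) / 100
Allowed downtime = 43200 * (100 - 99.99) / 100
Allowed downtime = 4.32 minutes

4.32 minutes


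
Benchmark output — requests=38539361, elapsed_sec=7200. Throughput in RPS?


Formula: throughput = requests / seconds
throughput = 38539361 / 7200
throughput = 5352.69 requests/second

5352.69 requests/second
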